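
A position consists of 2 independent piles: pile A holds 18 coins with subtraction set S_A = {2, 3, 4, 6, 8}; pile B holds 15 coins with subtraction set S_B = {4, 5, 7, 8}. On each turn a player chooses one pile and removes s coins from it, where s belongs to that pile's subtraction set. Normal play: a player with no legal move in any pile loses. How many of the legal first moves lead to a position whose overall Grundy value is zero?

1

Pile A, S = {2, 3, 4, 6, 8}:
n :  0  1  2  3  4  5  6  7  8  9 10 11 12 13 14 15 16 17 18
G :  0  0  1  1  2  2  3  3  4  4  0  0  1  1  2  2  3  3  4
G_A(18) = 4.
Pile B, S = {4, 5, 7, 8}:
G(0) = 0
G(1) = mex{} = 0
G(2) = mex{} = 0
G(3) = mex{} = 0
G(4) = mex{0} = 1
G(5) = mex{0,0} = 1
G(6) = mex{0,0} = 1
G(7) = mex{0,0,0} = 1
G(8) = mex{1,0,0,0} = 2
G(9) = mex{1,1,0,0} = 2
G(10) = mex{1,1,0,0} = 2
G(11) = mex{1,1,1,0} = 2
G(12) = mex{2,1,1,1} = 0
G(13) = mex{2,2,1,1} = 0
G(14) = mex{2,2,1,1} = 0
G(15) = mex{2,2,2,1} = 0
G_B(15) = 0.
Combined Grundy value = 4 ⊕ 0 = 4.
A winning move leaves total XOR = 0, i.e. changes one component's Grundy value g to g ⊕ X where X is the current total.
Pile A: need g' = 4⊕4 = 0. Options: 18−2→G=3, 18−3→G=2, 18−4→G=2, 18−6→G=1, 18−8→G=0. Hits: 1.
Pile B: need g' = 0⊕4 = 4. Options: 15−4→G=2, 15−5→G=2, 15−7→G=2, 15−8→G=1. Hits: 0.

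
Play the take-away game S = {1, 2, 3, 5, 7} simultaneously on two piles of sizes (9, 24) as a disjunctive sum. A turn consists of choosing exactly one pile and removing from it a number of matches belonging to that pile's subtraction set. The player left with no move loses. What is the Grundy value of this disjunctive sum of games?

All piles use S = {1, 2, 3, 5, 7}:
G(0) = 0
G(1) = mex{0} = 1
G(2) = mex{1,0} = 2
G(3) = mex{2,1,0} = 3
G(4) = mex{3,2,1} = 0
G(5) = mex{0,3,2,0} = 1
G(6) = mex{1,0,3,1} = 2
G(7) = mex{2,1,0,2,0} = 3
G(8) = mex{3,2,1,3,1} = 0
G(9) = mex{0,3,2,0,2} = 1
G(10) = mex{1,0,3,1,3} = 2
G(11) = mex{2,1,0,2,0} = 3
G(12) = mex{3,2,1,3,1} = 0
G(13) = mex{0,3,2,0,2} = 1
G(14) = mex{1,0,3,1,3} = 2
G(15) = mex{2,1,0,2,0} = 3
G(16) = mex{3,2,1,3,1} = 0
G(17) = mex{0,3,2,0,2} = 1
G(18) = mex{1,0,3,1,3} = 2
G(19) = mex{2,1,0,2,0} = 3
G(20) = mex{3,2,1,3,1} = 0
G(21) = mex{0,3,2,0,2} = 1
G(22) = mex{1,0,3,1,3} = 2
G(23) = mex{2,1,0,2,0} = 3
G(24) = mex{3,2,1,3,1} = 0
Pile A: G(9) = 1.
Pile B: G(24) = 0.
Combined Grundy value = 1 ⊕ 0 = 1.

1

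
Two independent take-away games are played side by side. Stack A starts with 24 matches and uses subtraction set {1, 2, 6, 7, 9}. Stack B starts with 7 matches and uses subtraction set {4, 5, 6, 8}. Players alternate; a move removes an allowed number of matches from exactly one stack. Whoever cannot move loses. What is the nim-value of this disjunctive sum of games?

Stack A, S = {1, 2, 6, 7, 9}:
n :  0  1  2  3  4  5  6  7  8  9 10 11 12 13 14 15 16 17 18 19 20 21 22 23 24
G :  0  1  2  0  1  2  3  4  0  1  2  0  1  2  3  4  0  1  2  0  1  2  3  4  0
G_A(24) = 0.
Stack B, S = {4, 5, 6, 8}:
n : 0 1 2 3 4 5 6 7
G : 0 0 0 0 1 1 1 1
G_B(7) = 1.
Combined Grundy value = 0 ⊕ 1 = 1.

1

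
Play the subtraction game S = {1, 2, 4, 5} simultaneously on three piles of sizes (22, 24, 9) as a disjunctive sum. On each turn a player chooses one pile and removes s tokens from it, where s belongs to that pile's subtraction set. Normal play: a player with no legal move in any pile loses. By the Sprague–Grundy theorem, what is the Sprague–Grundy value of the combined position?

All piles use S = {1, 2, 4, 5}:
G(0) = 0
G(1) = mex{0} = 1
G(2) = mex{1,0} = 2
G(3) = mex{2,1} = 0
G(4) = mex{0,2,0} = 1
G(5) = mex{1,0,1,0} = 2
G(6) = mex{2,1,2,1} = 0
G(7) = mex{0,2,0,2} = 1
G(8) = mex{1,0,1,0} = 2
G(9) = mex{2,1,2,1} = 0
G(10) = mex{0,2,0,2} = 1
G(11) = mex{1,0,1,0} = 2
G(12) = mex{2,1,2,1} = 0
G(13) = mex{0,2,0,2} = 1
G(14) = mex{1,0,1,0} = 2
G(15) = mex{2,1,2,1} = 0
G(16) = mex{0,2,0,2} = 1
G(17) = mex{1,0,1,0} = 2
G(18) = mex{2,1,2,1} = 0
G(19) = mex{0,2,0,2} = 1
G(20) = mex{1,0,1,0} = 2
G(21) = mex{2,1,2,1} = 0
G(22) = mex{0,2,0,2} = 1
G(23) = mex{1,0,1,0} = 2
G(24) = mex{2,1,2,1} = 0
Pile A: G(22) = 1.
Pile B: G(24) = 0.
Pile C: G(9) = 0.
Combined Grundy value = 1 ⊕ 0 ⊕ 0 = 1.

1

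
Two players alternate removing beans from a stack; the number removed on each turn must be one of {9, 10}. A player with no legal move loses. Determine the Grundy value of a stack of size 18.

2

n :  0  1  2  3  4  5  6  7  8  9 10 11 12 13 14 15 16 17 18
G :  0  0  0  0  0  0  0  0  0  1  1  1  1  1  1  1  1  1  2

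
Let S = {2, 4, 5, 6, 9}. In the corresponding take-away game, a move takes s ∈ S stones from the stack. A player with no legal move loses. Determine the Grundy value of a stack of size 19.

G(0) = 0
G(1) = mex{} = 0
G(2) = mex{0} = 1
G(3) = mex{0} = 1
G(4) = mex{1,0} = 2
G(5) = mex{1,0,0} = 2
G(6) = mex{2,1,0,0} = 3
G(7) = mex{2,1,1,0} = 3
G(8) = mex{3,2,1,1} = 0
G(9) = mex{3,2,2,1,0} = 4
G(10) = mex{0,3,2,2,0} = 1
G(11) = mex{4,3,3,2,1} = 0
G(12) = mex{1,0,3,3,1} = 2
G(13) = mex{0,4,0,3,2} = 1
G(14) = mex{2,1,4,0,2} = 3
G(15) = mex{1,0,1,4,3} = 2
G(16) = mex{3,2,0,1,3} = 4
G(17) = mex{2,1,2,0,0} = 3
G(18) = mex{4,3,1,2,4} = 0
G(19) = mex{3,2,3,1,1} = 0

0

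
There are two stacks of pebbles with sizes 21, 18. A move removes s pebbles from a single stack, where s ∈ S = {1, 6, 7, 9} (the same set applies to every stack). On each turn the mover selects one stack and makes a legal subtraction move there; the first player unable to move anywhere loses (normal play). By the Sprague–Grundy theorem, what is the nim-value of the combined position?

All stacks use S = {1, 6, 7, 9}:
G(0) = 0
G(1) = mex{0} = 1
G(2) = mex{1} = 0
G(3) = mex{0} = 1
G(4) = mex{1} = 0
G(5) = mex{0} = 1
G(6) = mex{1,0} = 2
G(7) = mex{2,1,0} = 3
G(8) = mex{3,0,1} = 2
G(9) = mex{2,1,0,0} = 3
G(10) = mex{3,0,1,1} = 2
G(11) = mex{2,1,0,0} = 3
G(12) = mex{3,2,1,1} = 0
G(13) = mex{0,3,2,0} = 1
G(14) = mex{1,2,3,1} = 0
G(15) = mex{0,3,2,2} = 1
G(16) = mex{1,2,3,3} = 0
G(17) = mex{0,3,2,2} = 1
G(18) = mex{1,0,3,3} = 2
G(19) = mex{2,1,0,2} = 3
G(20) = mex{3,0,1,3} = 2
G(21) = mex{2,1,0,0} = 3
Stack A: G(21) = 3.
Stack B: G(18) = 2.
Combined Grundy value = 3 ⊕ 2 = 1.

1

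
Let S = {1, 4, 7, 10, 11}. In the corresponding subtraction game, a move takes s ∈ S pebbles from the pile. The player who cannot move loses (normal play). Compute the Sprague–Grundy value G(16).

3

n :  0  1  2  3  4  5  6  7  8  9 10 11 12 13 14 15 16
G :  0  1  0  1  2  0  1  2  0  1  2  3  2  3  0  1  3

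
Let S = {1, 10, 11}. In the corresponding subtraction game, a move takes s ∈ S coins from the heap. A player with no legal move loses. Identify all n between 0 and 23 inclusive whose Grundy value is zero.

n :  0  1  2  3  4  5  6  7  8  9 10 11 12 13 14 15 16 17 18 19 20 21 22 23
G :  0  1  0  1  0  1  0  1  0  1  2  3  2  3  2  3  2  3  2  3  0  1  0  1
P-positions are exactly the n with G(n) = 0.

0, 2, 4, 6, 8, 20, 22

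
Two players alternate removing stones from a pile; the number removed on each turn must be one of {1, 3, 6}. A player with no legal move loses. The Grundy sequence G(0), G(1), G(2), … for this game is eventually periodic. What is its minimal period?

n :  0  1  2  3  4  5  6  7  8  9 10 11 12 13 14 15 16 17 18 19
G :  0  1  0  1  0  1  2  3  2  0  1  0  1  0  1  2  3  2  0  1
G(n+9) = G(n) holds for n = 0,…,5 (a full window of length max(S) = 6), so the sequence is purely periodic with period 9.

9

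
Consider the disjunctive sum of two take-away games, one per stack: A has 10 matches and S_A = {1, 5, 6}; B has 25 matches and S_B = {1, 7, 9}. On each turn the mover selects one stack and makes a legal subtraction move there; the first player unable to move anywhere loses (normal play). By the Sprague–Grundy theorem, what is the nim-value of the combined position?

3

Stack A, S = {1, 5, 6}:
n :  0  1  2  3  4  5  6  7  8  9 10
G :  0  1  0  1  0  1  2  3  2  3  2
G_A(10) = 2.
Stack B, S = {1, 7, 9}:
G(0) = 0
G(1) = mex{0} = 1
G(2) = mex{1} = 0
G(3) = mex{0} = 1
G(4) = mex{1} = 0
G(5) = mex{0} = 1
G(6) = mex{1} = 0
G(7) = mex{0,0} = 1
G(8) = mex{1,1} = 0
G(9) = mex{0,0,0} = 1
G(10) = mex{1,1,1} = 0
G(11) = mex{0,0,0} = 1
G(12) = mex{1,1,1} = 0
G(13) = mex{0,0,0} = 1
G(14) = mex{1,1,1} = 0
G(15) = mex{0,0,0} = 1
G(16) = mex{1,1,1} = 0
G(17) = mex{0,0,0} = 1
G(18) = mex{1,1,1} = 0
G(19) = mex{0,0,0} = 1
G(20) = mex{1,1,1} = 0
G(21) = mex{0,0,0} = 1
G(22) = mex{1,1,1} = 0
G(23) = mex{0,0,0} = 1
G(24) = mex{1,1,1} = 0
G(25) = mex{0,0,0} = 1
G_B(25) = 1.
Combined Grundy value = 2 ⊕ 1 = 3.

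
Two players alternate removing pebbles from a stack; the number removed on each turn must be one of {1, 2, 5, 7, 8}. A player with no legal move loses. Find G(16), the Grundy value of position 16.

G(0) = 0
G(1) = mex{0} = 1
G(2) = mex{1,0} = 2
G(3) = mex{2,1} = 0
G(4) = mex{0,2} = 1
G(5) = mex{1,0,0} = 2
G(6) = mex{2,1,1} = 0
G(7) = mex{0,2,2,0} = 1
G(8) = mex{1,0,0,1,0} = 2
G(9) = mex{2,1,1,2,1} = 0
G(10) = mex{0,2,2,0,2} = 1
G(11) = mex{1,0,0,1,0} = 2
G(12) = mex{2,1,1,2,1} = 0
G(13) = mex{0,2,2,0,2} = 1
G(14) = mex{1,0,0,1,0} = 2
G(15) = mex{2,1,1,2,1} = 0
G(16) = mex{0,2,2,0,2} = 1

1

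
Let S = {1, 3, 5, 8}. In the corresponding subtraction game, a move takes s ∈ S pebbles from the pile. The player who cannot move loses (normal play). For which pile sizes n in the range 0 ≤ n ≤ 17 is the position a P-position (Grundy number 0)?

n :  0  1  2  3  4  5  6  7  8  9 10 11 12 13 14 15 16 17
G :  0  1  0  1  0  1  0  1  2  3  2  3  2  0  1  0  1  0
P-positions are exactly the n with G(n) = 0.

0, 2, 4, 6, 13, 15, 17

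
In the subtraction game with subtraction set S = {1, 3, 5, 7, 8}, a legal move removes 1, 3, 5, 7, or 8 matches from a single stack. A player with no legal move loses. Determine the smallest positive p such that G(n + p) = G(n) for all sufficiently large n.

15

G(0) = 0
G(1) = mex{0} = 1
G(2) = mex{1} = 0
G(3) = mex{0,0} = 1
G(4) = mex{1,1} = 0
G(5) = mex{0,0,0} = 1
G(6) = mex{1,1,1} = 0
G(7) = mex{0,0,0,0} = 1
G(8) = mex{1,1,1,1,0} = 2
G(9) = mex{2,0,0,0,1} = 3
G(10) = mex{3,1,1,1,0} = 2
G(11) = mex{2,2,0,0,1} = 3
G(12) = mex{3,3,1,1,0} = 2
G(13) = mex{2,2,2,0,1} = 3
G(14) = mex{3,3,3,1,0} = 2
G(15) = mex{2,2,2,2,1} = 0
G(16) = mex{0,3,3,3,2} = 1
G(17) = mex{1,2,2,2,3} = 0
G(18) = mex{0,0,3,3,2} = 1
G(19) = mex{1,1,2,2,3} = 0
G(20) = mex{0,0,0,3,2} = 1
G(21) = mex{1,1,1,2,3} = 0
G(22) = mex{0,0,0,0,2} = 1
G(23) = mex{1,1,1,1,0} = 2
G(24) = mex{2,0,0,0,1} = 3
G(25) = mex{3,1,1,1,0} = 2
G(26) = mex{2,2,0,0,1} = 3
G(27) = mex{3,3,1,1,0} = 2
G(28) = mex{2,2,2,0,1} = 3
G(29) = mex{3,3,3,1,0} = 2
G(30) = mex{2,2,2,2,1} = 0
G(31) = mex{0,3,3,3,2} = 1
G(n+15) = G(n) holds for n = 0,…,7 (a full window of length max(S) = 8), so the sequence is purely periodic with period 15.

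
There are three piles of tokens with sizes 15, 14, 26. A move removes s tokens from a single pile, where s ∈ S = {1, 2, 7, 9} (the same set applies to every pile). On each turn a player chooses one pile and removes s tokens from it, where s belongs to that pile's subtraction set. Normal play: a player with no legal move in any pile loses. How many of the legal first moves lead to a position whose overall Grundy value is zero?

0

All piles use S = {1, 2, 7, 9}:
n :  0  1  2  3  4  5  6  7  8  9 10 11 12 13 14 15 16 17 18 19 20 21 22 23 24 25 26
G :  0  1  2  0  1  2  0  1  2  3  4  0  1  2  0  1  2  0  1  2  3  4  0  1  2  0  1
Pile A: G(15) = 1.
Pile B: G(14) = 0.
Pile C: G(26) = 1.
Combined Grundy value = 1 ⊕ 0 ⊕ 1 = 0.
A winning move leaves total XOR = 0, i.e. changes one component's Grundy value g to g ⊕ X where X is the current total.
Pile A: target g' = 1⊕0 = 1, but every legal move changes the Grundy value (mex property), so 0 moves.
Pile B: target g' = 0⊕0 = 0, but every legal move changes the Grundy value (mex property), so 0 moves.
Pile C: target g' = 1⊕0 = 1, but every legal move changes the Grundy value (mex property), so 0 moves.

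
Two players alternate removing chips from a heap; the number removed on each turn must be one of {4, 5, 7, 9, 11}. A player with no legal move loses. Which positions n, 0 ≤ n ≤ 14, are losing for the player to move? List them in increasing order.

G(0) = 0
G(1) = mex{} = 0
G(2) = mex{} = 0
G(3) = mex{} = 0
G(4) = mex{0} = 1
G(5) = mex{0,0} = 1
G(6) = mex{0,0} = 1
G(7) = mex{0,0,0} = 1
G(8) = mex{1,0,0} = 2
G(9) = mex{1,1,0,0} = 2
G(10) = mex{1,1,0,0} = 2
G(11) = mex{1,1,1,0,0} = 2
G(12) = mex{2,1,1,0,0} = 3
G(13) = mex{2,2,1,1,0} = 3
G(14) = mex{2,2,1,1,0} = 3
P-positions are exactly the n with G(n) = 0.

0, 1, 2, 3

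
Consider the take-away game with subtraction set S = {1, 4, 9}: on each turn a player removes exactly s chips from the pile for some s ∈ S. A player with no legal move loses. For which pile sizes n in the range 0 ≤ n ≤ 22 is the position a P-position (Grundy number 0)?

0, 2, 5, 7, 10, 12, 15, 17, 20, 22

G(0) = 0
G(1) = mex{0} = 1
G(2) = mex{1} = 0
G(3) = mex{0} = 1
G(4) = mex{1,0} = 2
G(5) = mex{2,1} = 0
G(6) = mex{0,0} = 1
G(7) = mex{1,1} = 0
G(8) = mex{0,2} = 1
G(9) = mex{1,0,0} = 2
G(10) = mex{2,1,1} = 0
G(11) = mex{0,0,0} = 1
G(12) = mex{1,1,1} = 0
G(13) = mex{0,2,2} = 1
G(14) = mex{1,0,0} = 2
G(15) = mex{2,1,1} = 0
G(16) = mex{0,0,0} = 1
G(17) = mex{1,1,1} = 0
G(18) = mex{0,2,2} = 1
G(19) = mex{1,0,0} = 2
G(20) = mex{2,1,1} = 0
G(21) = mex{0,0,0} = 1
G(22) = mex{1,1,1} = 0
P-positions are exactly the n with G(n) = 0.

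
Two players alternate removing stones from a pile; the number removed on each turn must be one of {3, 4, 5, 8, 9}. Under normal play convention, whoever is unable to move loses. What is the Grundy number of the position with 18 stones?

n :  0  1  2  3  4  5  6  7  8  9 10 11 12 13 14 15 16 17 18
G :  0  0  0  1  1  1  2  2  2  3  3  3  0  0  0  1  1  1  2

2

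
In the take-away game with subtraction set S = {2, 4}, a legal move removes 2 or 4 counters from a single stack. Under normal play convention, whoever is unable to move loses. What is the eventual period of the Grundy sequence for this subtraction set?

G(0) = 0
G(1) = mex{} = 0
G(2) = mex{0} = 1
G(3) = mex{0} = 1
G(4) = mex{1,0} = 2
G(5) = mex{1,0} = 2
G(6) = mex{2,1} = 0
G(7) = mex{2,1} = 0
G(8) = mex{0,2} = 1
G(9) = mex{0,2} = 1
G(10) = mex{1,0} = 2
G(11) = mex{1,0} = 2
G(12) = mex{2,1} = 0
G(13) = mex{2,1} = 0
G(14) = mex{0,2} = 1
G(n+6) = G(n) holds for n = 0,…,3 (a full window of length max(S) = 4), so the sequence is purely periodic with period 6.

6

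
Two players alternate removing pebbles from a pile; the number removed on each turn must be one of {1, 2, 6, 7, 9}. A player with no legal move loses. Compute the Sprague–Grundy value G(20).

1

G(0) = 0
G(1) = mex{0} = 1
G(2) = mex{1,0} = 2
G(3) = mex{2,1} = 0
G(4) = mex{0,2} = 1
G(5) = mex{1,0} = 2
G(6) = mex{2,1,0} = 3
G(7) = mex{3,2,1,0} = 4
G(8) = mex{4,3,2,1} = 0
G(9) = mex{0,4,0,2,0} = 1
G(10) = mex{1,0,1,0,1} = 2
G(11) = mex{2,1,2,1,2} = 0
G(12) = mex{0,2,3,2,0} = 1
G(13) = mex{1,0,4,3,1} = 2
G(14) = mex{2,1,0,4,2} = 3
G(15) = mex{3,2,1,0,3} = 4
G(16) = mex{4,3,2,1,4} = 0
G(17) = mex{0,4,0,2,0} = 1
G(18) = mex{1,0,1,0,1} = 2
G(19) = mex{2,1,2,1,2} = 0
G(20) = mex{0,2,3,2,0} = 1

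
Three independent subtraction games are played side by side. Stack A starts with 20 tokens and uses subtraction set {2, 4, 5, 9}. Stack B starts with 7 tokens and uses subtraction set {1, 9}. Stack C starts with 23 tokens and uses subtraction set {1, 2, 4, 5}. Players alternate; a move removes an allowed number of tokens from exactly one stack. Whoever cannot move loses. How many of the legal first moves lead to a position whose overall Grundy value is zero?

Stack A, S = {2, 4, 5, 9}:
G(0) = 0
G(1) = mex{} = 0
G(2) = mex{0} = 1
G(3) = mex{0} = 1
G(4) = mex{1,0} = 2
G(5) = mex{1,0,0} = 2
G(6) = mex{2,1,0} = 3
G(7) = mex{2,1,1} = 0
G(8) = mex{3,2,1} = 0
G(9) = mex{0,2,2,0} = 1
G(10) = mex{0,3,2,0} = 1
G(11) = mex{1,0,3,1} = 2
G(12) = mex{1,0,0,1} = 2
G(13) = mex{2,1,0,2} = 3
G(14) = mex{2,1,1,2} = 0
G(15) = mex{3,2,1,3} = 0
G(16) = mex{0,2,2,0} = 1
G(17) = mex{0,3,2,0} = 1
G(18) = mex{1,0,3,1} = 2
G(19) = mex{1,0,0,1} = 2
G(20) = mex{2,1,0,2} = 3
G_A(20) = 3.
Stack B, S = {1, 9}:
n : 0 1 2 3 4 5 6 7
G : 0 1 0 1 0 1 0 1
G_B(7) = 1.
Stack C, S = {1, 2, 4, 5}:
G(0) = 0
G(1) = mex{0} = 1
G(2) = mex{1,0} = 2
G(3) = mex{2,1} = 0
G(4) = mex{0,2,0} = 1
G(5) = mex{1,0,1,0} = 2
G(6) = mex{2,1,2,1} = 0
G(7) = mex{0,2,0,2} = 1
G(8) = mex{1,0,1,0} = 2
G(9) = mex{2,1,2,1} = 0
G(10) = mex{0,2,0,2} = 1
G(11) = mex{1,0,1,0} = 2
G(12) = mex{2,1,2,1} = 0
G(13) = mex{0,2,0,2} = 1
G(14) = mex{1,0,1,0} = 2
G(15) = mex{2,1,2,1} = 0
G(16) = mex{0,2,0,2} = 1
G(17) = mex{1,0,1,0} = 2
G(18) = mex{2,1,2,1} = 0
G(19) = mex{0,2,0,2} = 1
G(20) = mex{1,0,1,0} = 2
G(21) = mex{2,1,2,1} = 0
G(22) = mex{0,2,0,2} = 1
G(23) = mex{1,0,1,0} = 2
G_C(23) = 2.
Combined Grundy value = 3 ⊕ 1 ⊕ 2 = 0.
A winning move leaves total XOR = 0, i.e. changes one component's Grundy value g to g ⊕ X where X is the current total.
Stack A: target g' = 3⊕0 = 3, but every legal move changes the Grundy value (mex property), so 0 moves.
Stack B: target g' = 1⊕0 = 1, but every legal move changes the Grundy value (mex property), so 0 moves.
Stack C: target g' = 2⊕0 = 2, but every legal move changes the Grundy value (mex property), so 0 moves.

0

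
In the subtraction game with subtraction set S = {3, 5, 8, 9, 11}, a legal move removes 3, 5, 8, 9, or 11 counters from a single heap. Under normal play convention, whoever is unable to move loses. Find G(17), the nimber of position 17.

1

n :  0  1  2  3  4  5  6  7  8  9 10 11 12 13 14 15 16 17
G :  0  0  0  1  1  1  2  2  2  3  3  3  4  4  0  0  0  1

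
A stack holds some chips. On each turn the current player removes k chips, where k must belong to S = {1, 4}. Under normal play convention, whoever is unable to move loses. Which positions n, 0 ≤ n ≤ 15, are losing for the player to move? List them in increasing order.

0, 2, 5, 7, 10, 12, 15

n :  0  1  2  3  4  5  6  7  8  9 10 11 12 13 14 15
G :  0  1  0  1  2  0  1  0  1  2  0  1  0  1  2  0
P-positions are exactly the n with G(n) = 0.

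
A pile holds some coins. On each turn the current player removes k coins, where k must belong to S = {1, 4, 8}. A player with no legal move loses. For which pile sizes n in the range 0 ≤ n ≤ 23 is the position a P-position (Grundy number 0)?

G(0) = 0
G(1) = mex{0} = 1
G(2) = mex{1} = 0
G(3) = mex{0} = 1
G(4) = mex{1,0} = 2
G(5) = mex{2,1} = 0
G(6) = mex{0,0} = 1
G(7) = mex{1,1} = 0
G(8) = mex{0,2,0} = 1
G(9) = mex{1,0,1} = 2
G(10) = mex{2,1,0} = 3
G(11) = mex{3,0,1} = 2
G(12) = mex{2,1,2} = 0
G(13) = mex{0,2,0} = 1
G(14) = mex{1,3,1} = 0
G(15) = mex{0,2,0} = 1
G(16) = mex{1,0,1} = 2
G(17) = mex{2,1,2} = 0
G(18) = mex{0,0,3} = 1
G(19) = mex{1,1,2} = 0
G(20) = mex{0,2,0} = 1
G(21) = mex{1,0,1} = 2
G(22) = mex{2,1,0} = 3
G(23) = mex{3,0,1} = 2
P-positions are exactly the n with G(n) = 0.

0, 2, 5, 7, 12, 14, 17, 19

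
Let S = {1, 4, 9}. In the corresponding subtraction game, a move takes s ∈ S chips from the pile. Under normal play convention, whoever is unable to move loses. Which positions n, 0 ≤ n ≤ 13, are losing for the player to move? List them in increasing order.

G(0) = 0
G(1) = mex{0} = 1
G(2) = mex{1} = 0
G(3) = mex{0} = 1
G(4) = mex{1,0} = 2
G(5) = mex{2,1} = 0
G(6) = mex{0,0} = 1
G(7) = mex{1,1} = 0
G(8) = mex{0,2} = 1
G(9) = mex{1,0,0} = 2
G(10) = mex{2,1,1} = 0
G(11) = mex{0,0,0} = 1
G(12) = mex{1,1,1} = 0
G(13) = mex{0,2,2} = 1
P-positions are exactly the n with G(n) = 0.

0, 2, 5, 7, 10, 12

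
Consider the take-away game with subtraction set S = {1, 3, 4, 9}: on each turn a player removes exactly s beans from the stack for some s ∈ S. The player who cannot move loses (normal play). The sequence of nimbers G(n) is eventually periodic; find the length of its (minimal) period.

G(0) = 0
G(1) = mex{0} = 1
G(2) = mex{1} = 0
G(3) = mex{0,0} = 1
G(4) = mex{1,1,0} = 2
G(5) = mex{2,0,1} = 3
G(6) = mex{3,1,0} = 2
G(7) = mex{2,2,1} = 0
G(8) = mex{0,3,2} = 1
G(9) = mex{1,2,3,0} = 4
G(10) = mex{4,0,2,1} = 3
G(11) = mex{3,1,0,0} = 2
G(12) = mex{2,4,1,1} = 0
G(13) = mex{0,3,4,2} = 1
G(14) = mex{1,2,3,3} = 0
G(15) = mex{0,0,2,2} = 1
G(16) = mex{1,1,0,0} = 2
G(17) = mex{2,0,1,1} = 3
G(18) = mex{3,1,0,4} = 2
G(19) = mex{2,2,1,3} = 0
G(20) = mex{0,3,2,2} = 1
G(21) = mex{1,2,3,0} = 4
G(22) = mex{4,0,2,1} = 3
G(23) = mex{3,1,0,0} = 2
G(24) = mex{2,4,1,1} = 0
G(25) = mex{0,3,4,2} = 1
G(n+12) = G(n) holds for n = 0,…,8 (a full window of length max(S) = 9), so the sequence is purely periodic with period 12.

12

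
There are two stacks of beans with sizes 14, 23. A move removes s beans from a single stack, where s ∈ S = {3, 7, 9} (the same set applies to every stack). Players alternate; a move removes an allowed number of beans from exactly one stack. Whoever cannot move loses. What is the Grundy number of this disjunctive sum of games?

All stacks use S = {3, 7, 9}:
n :  0  1  2  3  4  5  6  7  8  9 10 11 12 13 14 15 16 17 18 19 20 21 22 23
G :  0  0  0  1  1  1  0  2  2  1  3  3  0  2  0  1  0  1  0  1  0  1  0  1
Stack A: G(14) = 0.
Stack B: G(23) = 1.
Combined Grundy value = 0 ⊕ 1 = 1.

1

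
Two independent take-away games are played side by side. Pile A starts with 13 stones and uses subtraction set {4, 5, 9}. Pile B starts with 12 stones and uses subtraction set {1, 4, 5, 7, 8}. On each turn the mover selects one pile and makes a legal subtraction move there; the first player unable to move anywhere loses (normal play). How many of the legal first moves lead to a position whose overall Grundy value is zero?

2

Pile A, S = {4, 5, 9}:
G(0) = 0
G(1) = mex{} = 0
G(2) = mex{} = 0
G(3) = mex{} = 0
G(4) = mex{0} = 1
G(5) = mex{0,0} = 1
G(6) = mex{0,0} = 1
G(7) = mex{0,0} = 1
G(8) = mex{1,0} = 2
G(9) = mex{1,1,0} = 2
G(10) = mex{1,1,0} = 2
G(11) = mex{1,1,0} = 2
G(12) = mex{2,1,0} = 3
G(13) = mex{2,2,1} = 0
G_A(13) = 0.
Pile B, S = {1, 4, 5, 7, 8}:
n :  0  1  2  3  4  5  6  7  8  9 10 11 12
G :  0  1  0  1  2  3  2  3  4  5  4  0  1
G_B(12) = 1.
Combined Grundy value = 0 ⊕ 1 = 1.
A winning move leaves total XOR = 0, i.e. changes one component's Grundy value g to g ⊕ X where X is the current total.
Pile A: need g' = 0⊕1 = 1. Options: 13−4→G=2, 13−5→G=2, 13−9→G=1. Hits: 1.
Pile B: need g' = 1⊕1 = 0. Options: 12−1→G=0, 12−4→G=4, 12−5→G=3, 12−7→G=3, 12−8→G=2. Hits: 1.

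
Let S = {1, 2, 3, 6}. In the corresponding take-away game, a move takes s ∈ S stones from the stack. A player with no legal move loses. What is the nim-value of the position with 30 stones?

G(0) = 0
G(1) = mex{0} = 1
G(2) = mex{1,0} = 2
G(3) = mex{2,1,0} = 3
G(4) = mex{3,2,1} = 0
G(5) = mex{0,3,2} = 1
G(6) = mex{1,0,3,0} = 2
G(7) = mex{2,1,0,1} = 3
G(8) = mex{3,2,1,2} = 0
G(9) = mex{0,3,2,3} = 1
G(10) = mex{1,0,3,0} = 2
G(11) = mex{2,1,0,1} = 3
G(12) = mex{3,2,1,2} = 0
G(13) = mex{0,3,2,3} = 1
G(14) = mex{1,0,3,0} = 2
G(15) = mex{2,1,0,1} = 3
G(16) = mex{3,2,1,2} = 0
G(17) = mex{0,3,2,3} = 1
G(18) = mex{1,0,3,0} = 2
G(19) = mex{2,1,0,1} = 3
G(20) = mex{3,2,1,2} = 0
G(21) = mex{0,3,2,3} = 1
G(22) = mex{1,0,3,0} = 2
G(23) = mex{2,1,0,1} = 3
G(24) = mex{3,2,1,2} = 0
G(25) = mex{0,3,2,3} = 1
G(26) = mex{1,0,3,0} = 2
G(27) = mex{2,1,0,1} = 3
G(28) = mex{3,2,1,2} = 0
G(29) = mex{0,3,2,3} = 1
G(30) = mex{1,0,3,0} = 2

2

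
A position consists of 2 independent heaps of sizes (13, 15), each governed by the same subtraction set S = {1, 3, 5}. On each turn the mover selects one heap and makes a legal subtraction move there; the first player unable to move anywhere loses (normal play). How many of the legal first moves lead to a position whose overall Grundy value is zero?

All heaps use S = {1, 3, 5}:
n :  0  1  2  3  4  5  6  7  8  9 10 11 12 13 14 15
G :  0  1  0  1  0  1  0  1  0  1  0  1  0  1  0  1
Heap A: G(13) = 1.
Heap B: G(15) = 1.
Combined Grundy value = 1 ⊕ 1 = 0.
A winning move leaves total XOR = 0, i.e. changes one component's Grundy value g to g ⊕ X where X is the current total.
Heap A: target g' = 1⊕0 = 1, but every legal move changes the Grundy value (mex property), so 0 moves.
Heap B: target g' = 1⊕0 = 1, but every legal move changes the Grundy value (mex property), so 0 moves.

0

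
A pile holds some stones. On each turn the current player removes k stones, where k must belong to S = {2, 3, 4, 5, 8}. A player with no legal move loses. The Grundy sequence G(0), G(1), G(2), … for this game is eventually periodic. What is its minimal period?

G(0) = 0
G(1) = mex{} = 0
G(2) = mex{0} = 1
G(3) = mex{0,0} = 1
G(4) = mex{1,0,0} = 2
G(5) = mex{1,1,0,0} = 2
G(6) = mex{2,1,1,0} = 3
G(7) = mex{2,2,1,1} = 0
G(8) = mex{3,2,2,1,0} = 4
G(9) = mex{0,3,2,2,0} = 1
G(10) = mex{4,0,3,2,1} = 5
G(11) = mex{1,4,0,3,1} = 2
G(12) = mex{5,1,4,0,2} = 3
G(13) = mex{2,5,1,4,2} = 0
G(14) = mex{3,2,5,1,3} = 0
G(15) = mex{0,3,2,5,0} = 1
G(16) = mex{0,0,3,2,4} = 1
G(17) = mex{1,0,0,3,1} = 2
G(18) = mex{1,1,0,0,5} = 2
G(19) = mex{2,1,1,0,2} = 3
G(20) = mex{2,2,1,1,3} = 0
G(21) = mex{3,2,2,1,0} = 4
G(22) = mex{0,3,2,2,0} = 1
G(23) = mex{4,0,3,2,1} = 5
G(24) = mex{1,4,0,3,1} = 2
G(25) = mex{5,1,4,0,2} = 3
G(26) = mex{2,5,1,4,2} = 0
G(27) = mex{3,2,5,1,3} = 0
G(n+13) = G(n) holds for n = 0,…,7 (a full window of length max(S) = 8), so the sequence is purely periodic with period 13.

13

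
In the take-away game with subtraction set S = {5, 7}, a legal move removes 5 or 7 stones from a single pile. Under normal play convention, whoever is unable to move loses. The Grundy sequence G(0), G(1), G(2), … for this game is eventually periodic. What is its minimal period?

n :  0  1  2  3  4  5  6  7  8  9 10 11 12 13 14 15 16 17 18 19 20 21 22 23 24 25
G :  0  0  0  0  0  1  1  1  1  1  2  2  0  0  0  0  0  1  1  1  1  1  2  2  0  0
G(n+12) = G(n) holds for n = 0,…,6 (a full window of length max(S) = 7), so the sequence is purely periodic with period 12.

12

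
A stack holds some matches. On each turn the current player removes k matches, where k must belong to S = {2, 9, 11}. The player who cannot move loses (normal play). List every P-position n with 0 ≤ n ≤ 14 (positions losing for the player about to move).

G(0) = 0
G(1) = mex{} = 0
G(2) = mex{0} = 1
G(3) = mex{0} = 1
G(4) = mex{1} = 0
G(5) = mex{1} = 0
G(6) = mex{0} = 1
G(7) = mex{0} = 1
G(8) = mex{1} = 0
G(9) = mex{1,0} = 2
G(10) = mex{0,0} = 1
G(11) = mex{2,1,0} = 3
G(12) = mex{1,1,0} = 2
G(13) = mex{3,0,1} = 2
G(14) = mex{2,0,1} = 3
P-positions are exactly the n with G(n) = 0.

0, 1, 4, 5, 8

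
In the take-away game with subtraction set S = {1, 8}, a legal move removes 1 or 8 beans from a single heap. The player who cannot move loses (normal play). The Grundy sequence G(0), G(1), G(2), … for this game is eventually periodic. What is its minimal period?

9

n :  0  1  2  3  4  5  6  7  8  9 10 11 12 13 14 15 16 17 18 19
G :  0  1  0  1  0  1  0  1  2  0  1  0  1  0  1  0  1  2  0  1
G(n+9) = G(n) holds for n = 0,…,7 (a full window of length max(S) = 8), so the sequence is purely periodic with period 9.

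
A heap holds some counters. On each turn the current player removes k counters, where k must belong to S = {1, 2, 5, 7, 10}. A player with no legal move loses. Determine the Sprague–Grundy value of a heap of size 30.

n :  0  1  2  3  4  5  6  7  8  9 10 11 12 13 14 15 16 17 18 19 20 21 22 23 24 25 26 27 28 29 30
G :  0  1  2  0  1  2  0  1  2  0  1  2  0  1  2  0  1  2  0  1  2  0  1  2  0  1  2  0  1  2  0

0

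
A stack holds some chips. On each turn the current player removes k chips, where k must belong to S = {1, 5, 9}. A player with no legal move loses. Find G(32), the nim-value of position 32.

n :  0  1  2  3  4  5  6  7  8  9 10 11 12 13 14 15 16 17 18 19 20 21 22 23 24 25 26 27 28 29 30 31 32
G :  0  1  0  1  0  1  0  1  0  1  0  1  0  1  0  1  0  1  0  1  0  1  0  1  0  1  0  1  0  1  0  1  0

0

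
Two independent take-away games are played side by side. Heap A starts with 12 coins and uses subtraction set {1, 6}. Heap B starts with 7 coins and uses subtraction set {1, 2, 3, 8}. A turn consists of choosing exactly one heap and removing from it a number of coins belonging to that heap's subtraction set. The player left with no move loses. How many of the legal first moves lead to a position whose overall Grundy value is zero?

1

Heap A, S = {1, 6}:
n :  0  1  2  3  4  5  6  7  8  9 10 11 12
G :  0  1  0  1  0  1  2  0  1  0  1  0  1
G_A(12) = 1.
Heap B, S = {1, 2, 3, 8}:
n : 0 1 2 3 4 5 6 7
G : 0 1 2 3 0 1 2 3
G_B(7) = 3.
Combined Grundy value = 1 ⊕ 3 = 2.
A winning move leaves total XOR = 0, i.e. changes one component's Grundy value g to g ⊕ X where X is the current total.
Heap A: need g' = 1⊕2 = 3. Options: 12−1→G=0, 12−6→G=2. Hits: 0.
Heap B: need g' = 3⊕2 = 1. Options: 7−1→G=2, 7−2→G=1, 7−3→G=0. Hits: 1.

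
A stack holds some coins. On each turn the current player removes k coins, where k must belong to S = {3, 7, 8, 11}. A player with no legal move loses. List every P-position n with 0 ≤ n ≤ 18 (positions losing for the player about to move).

n :  0  1  2  3  4  5  6  7  8  9 10 11 12 13 14 15 16 17 18
G :  0  0  0  1  1  1  0  2  2  1  3  3  2  2  4  0  0  2  1
P-positions are exactly the n with G(n) = 0.

0, 1, 2, 6, 15, 16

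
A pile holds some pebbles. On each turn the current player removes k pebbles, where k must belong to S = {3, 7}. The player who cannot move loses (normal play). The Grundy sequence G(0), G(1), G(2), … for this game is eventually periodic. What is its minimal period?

10

G(0) = 0
G(1) = mex{} = 0
G(2) = mex{} = 0
G(3) = mex{0} = 1
G(4) = mex{0} = 1
G(5) = mex{0} = 1
G(6) = mex{1} = 0
G(7) = mex{1,0} = 2
G(8) = mex{1,0} = 2
G(9) = mex{0,0} = 1
G(10) = mex{2,1} = 0
G(11) = mex{2,1} = 0
G(12) = mex{1,1} = 0
G(13) = mex{0,0} = 1
G(14) = mex{0,2} = 1
G(15) = mex{0,2} = 1
G(16) = mex{1,1} = 0
G(17) = mex{1,0} = 2
G(18) = mex{1,0} = 2
G(19) = mex{0,0} = 1
G(20) = mex{2,1} = 0
G(21) = mex{2,1} = 0
G(n+10) = G(n) holds for n = 0,…,6 (a full window of length max(S) = 7), so the sequence is purely periodic with period 10.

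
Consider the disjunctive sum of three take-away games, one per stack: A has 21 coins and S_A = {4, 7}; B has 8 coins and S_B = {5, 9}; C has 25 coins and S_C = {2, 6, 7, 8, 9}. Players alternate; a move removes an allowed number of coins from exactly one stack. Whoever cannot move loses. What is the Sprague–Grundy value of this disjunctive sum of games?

Stack A, S = {4, 7}:
G(0) = 0
G(1) = mex{} = 0
G(2) = mex{} = 0
G(3) = mex{} = 0
G(4) = mex{0} = 1
G(5) = mex{0} = 1
G(6) = mex{0} = 1
G(7) = mex{0,0} = 1
G(8) = mex{1,0} = 2
G(9) = mex{1,0} = 2
G(10) = mex{1,0} = 2
G(11) = mex{1,1} = 0
G(12) = mex{2,1} = 0
G(13) = mex{2,1} = 0
G(14) = mex{2,1} = 0
G(15) = mex{0,2} = 1
G(16) = mex{0,2} = 1
G(17) = mex{0,2} = 1
G(18) = mex{0,0} = 1
G(19) = mex{1,0} = 2
G(20) = mex{1,0} = 2
G(21) = mex{1,0} = 2
G_A(21) = 2.
Stack B, S = {5, 9}:
n : 0 1 2 3 4 5 6 7 8
G : 0 0 0 0 0 1 1 1 1
G_B(8) = 1.
Stack C, S = {2, 6, 7, 8, 9}:
n :  0  1  2  3  4  5  6  7  8  9 10 11 12 13 14 15 16 17 18 19 20 21 22 23 24 25
G :  0  0  1  1  0  0  1  1  2  2  3  3  2  2  3  0  0  1  1  0  0  1  1  2  2  3
G_C(25) = 3.
Combined Grundy value = 2 ⊕ 1 ⊕ 3 = 0.

0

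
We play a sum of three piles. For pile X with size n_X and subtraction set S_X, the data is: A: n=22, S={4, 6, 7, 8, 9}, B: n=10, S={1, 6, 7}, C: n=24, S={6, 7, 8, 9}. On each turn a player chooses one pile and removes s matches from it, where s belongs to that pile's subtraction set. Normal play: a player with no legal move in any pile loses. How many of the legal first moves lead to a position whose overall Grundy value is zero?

Pile A, S = {4, 6, 7, 8, 9}:
n :  0  1  2  3  4  5  6  7  8  9 10 11 12 13 14 15 16 17 18 19 20 21 22
G :  0  0  0  0  1  1  1  1  2  2  2  2  3  0  0  0  0  1  1  1  1  2  2
G_A(22) = 2.
Pile B, S = {1, 6, 7}:
G(0) = 0
G(1) = mex{0} = 1
G(2) = mex{1} = 0
G(3) = mex{0} = 1
G(4) = mex{1} = 0
G(5) = mex{0} = 1
G(6) = mex{1,0} = 2
G(7) = mex{2,1,0} = 3
G(8) = mex{3,0,1} = 2
G(9) = mex{2,1,0} = 3
G(10) = mex{3,0,1} = 2
G_B(10) = 2.
Pile C, S = {6, 7, 8, 9}:
n :  0  1  2  3  4  5  6  7  8  9 10 11 12 13 14 15 16 17 18 19 20 21 22 23 24
G :  0  0  0  0  0  0  1  1  1  1  1  1  2  2  2  0  0  0  0  0  0  1  1  1  1
G_C(24) = 1.
Combined Grundy value = 2 ⊕ 2 ⊕ 1 = 1.
A winning move leaves total XOR = 0, i.e. changes one component's Grundy value g to g ⊕ X where X is the current total.
Pile A: need g' = 2⊕1 = 3. Options: 22−4→G=1, 22−6→G=0, 22−7→G=0, 22−8→G=0, 22−9→G=0. Hits: 0.
Pile B: need g' = 2⊕1 = 3. Options: 10−1→G=3, 10−6→G=0, 10−7→G=1. Hits: 1.
Pile C: need g' = 1⊕1 = 0. Options: 24−6→G=0, 24−7→G=0, 24−8→G=0, 24−9→G=0. Hits: 4.

5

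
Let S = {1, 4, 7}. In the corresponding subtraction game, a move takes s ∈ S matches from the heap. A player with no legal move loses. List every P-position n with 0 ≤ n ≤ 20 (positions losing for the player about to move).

G(0) = 0
G(1) = mex{0} = 1
G(2) = mex{1} = 0
G(3) = mex{0} = 1
G(4) = mex{1,0} = 2
G(5) = mex{2,1} = 0
G(6) = mex{0,0} = 1
G(7) = mex{1,1,0} = 2
G(8) = mex{2,2,1} = 0
G(9) = mex{0,0,0} = 1
G(10) = mex{1,1,1} = 0
G(11) = mex{0,2,2} = 1
G(12) = mex{1,0,0} = 2
G(13) = mex{2,1,1} = 0
G(14) = mex{0,0,2} = 1
G(15) = mex{1,1,0} = 2
G(16) = mex{2,2,1} = 0
G(17) = mex{0,0,0} = 1
G(18) = mex{1,1,1} = 0
G(19) = mex{0,2,2} = 1
G(20) = mex{1,0,0} = 2
P-positions are exactly the n with G(n) = 0.

0, 2, 5, 8, 10, 13, 16, 18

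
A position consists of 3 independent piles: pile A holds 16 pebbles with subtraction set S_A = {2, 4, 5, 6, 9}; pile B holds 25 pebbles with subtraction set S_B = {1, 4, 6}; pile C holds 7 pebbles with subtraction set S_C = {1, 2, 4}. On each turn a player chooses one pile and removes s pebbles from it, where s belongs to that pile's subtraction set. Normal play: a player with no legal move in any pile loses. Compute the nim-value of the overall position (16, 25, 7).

5

Pile A, S = {2, 4, 5, 6, 9}:
G(0) = 0
G(1) = mex{} = 0
G(2) = mex{0} = 1
G(3) = mex{0} = 1
G(4) = mex{1,0} = 2
G(5) = mex{1,0,0} = 2
G(6) = mex{2,1,0,0} = 3
G(7) = mex{2,1,1,0} = 3
G(8) = mex{3,2,1,1} = 0
G(9) = mex{3,2,2,1,0} = 4
G(10) = mex{0,3,2,2,0} = 1
G(11) = mex{4,3,3,2,1} = 0
G(12) = mex{1,0,3,3,1} = 2
G(13) = mex{0,4,0,3,2} = 1
G(14) = mex{2,1,4,0,2} = 3
G(15) = mex{1,0,1,4,3} = 2
G(16) = mex{3,2,0,1,3} = 4
G_A(16) = 4.
Pile B, S = {1, 4, 6}:
G(0) = 0
G(1) = mex{0} = 1
G(2) = mex{1} = 0
G(3) = mex{0} = 1
G(4) = mex{1,0} = 2
G(5) = mex{2,1} = 0
G(6) = mex{0,0,0} = 1
G(7) = mex{1,1,1} = 0
G(8) = mex{0,2,0} = 1
G(9) = mex{1,0,1} = 2
G(10) = mex{2,1,2} = 0
G(11) = mex{0,0,0} = 1
G(12) = mex{1,1,1} = 0
G(13) = mex{0,2,0} = 1
G(14) = mex{1,0,1} = 2
G(15) = mex{2,1,2} = 0
G(16) = mex{0,0,0} = 1
G(17) = mex{1,1,1} = 0
G(18) = mex{0,2,0} = 1
G(19) = mex{1,0,1} = 2
G(20) = mex{2,1,2} = 0
G(21) = mex{0,0,0} = 1
G(22) = mex{1,1,1} = 0
G(23) = mex{0,2,0} = 1
G(24) = mex{1,0,1} = 2
G(25) = mex{2,1,2} = 0
G_B(25) = 0.
Pile C, S = {1, 2, 4}:
n : 0 1 2 3 4 5 6 7
G : 0 1 2 0 1 2 0 1
G_C(7) = 1.
Combined Grundy value = 4 ⊕ 0 ⊕ 1 = 5.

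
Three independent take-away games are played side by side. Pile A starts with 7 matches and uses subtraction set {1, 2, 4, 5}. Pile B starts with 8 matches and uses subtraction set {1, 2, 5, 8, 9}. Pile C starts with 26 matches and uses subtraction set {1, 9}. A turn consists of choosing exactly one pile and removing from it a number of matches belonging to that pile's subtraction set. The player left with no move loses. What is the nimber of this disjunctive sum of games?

3

Pile A, S = {1, 2, 4, 5}:
G(0) = 0
G(1) = mex{0} = 1
G(2) = mex{1,0} = 2
G(3) = mex{2,1} = 0
G(4) = mex{0,2,0} = 1
G(5) = mex{1,0,1,0} = 2
G(6) = mex{2,1,2,1} = 0
G(7) = mex{0,2,0,2} = 1
G_A(7) = 1.
Pile B, S = {1, 2, 5, 8, 9}:
n : 0 1 2 3 4 5 6 7 8
G : 0 1 2 0 1 2 0 1 2
G_B(8) = 2.
Pile C, S = {1, 9}:
G(0) = 0
G(1) = mex{0} = 1
G(2) = mex{1} = 0
G(3) = mex{0} = 1
G(4) = mex{1} = 0
G(5) = mex{0} = 1
G(6) = mex{1} = 0
G(7) = mex{0} = 1
G(8) = mex{1} = 0
G(9) = mex{0,0} = 1
G(10) = mex{1,1} = 0
G(11) = mex{0,0} = 1
G(12) = mex{1,1} = 0
G(13) = mex{0,0} = 1
G(14) = mex{1,1} = 0
G(15) = mex{0,0} = 1
G(16) = mex{1,1} = 0
G(17) = mex{0,0} = 1
G(18) = mex{1,1} = 0
G(19) = mex{0,0} = 1
G(20) = mex{1,1} = 0
G(21) = mex{0,0} = 1
G(22) = mex{1,1} = 0
G(23) = mex{0,0} = 1
G(24) = mex{1,1} = 0
G(25) = mex{0,0} = 1
G(26) = mex{1,1} = 0
G_C(26) = 0.
Combined Grundy value = 1 ⊕ 2 ⊕ 0 = 3.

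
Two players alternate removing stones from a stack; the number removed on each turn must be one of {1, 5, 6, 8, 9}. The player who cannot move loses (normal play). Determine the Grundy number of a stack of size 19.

n :  0  1  2  3  4  5  6  7  8  9 10 11 12 13 14 15 16 17 18 19
G :  0  1  0  1  0  1  2  3  2  3  2  3  4  5  0  1  0  1  0  1

1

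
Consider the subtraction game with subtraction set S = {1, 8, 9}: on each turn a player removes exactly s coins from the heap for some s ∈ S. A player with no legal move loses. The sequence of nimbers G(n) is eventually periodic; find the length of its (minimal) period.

16

G(0) = 0
G(1) = mex{0} = 1
G(2) = mex{1} = 0
G(3) = mex{0} = 1
G(4) = mex{1} = 0
G(5) = mex{0} = 1
G(6) = mex{1} = 0
G(7) = mex{0} = 1
G(8) = mex{1,0} = 2
G(9) = mex{2,1,0} = 3
G(10) = mex{3,0,1} = 2
G(11) = mex{2,1,0} = 3
G(12) = mex{3,0,1} = 2
G(13) = mex{2,1,0} = 3
G(14) = mex{3,0,1} = 2
G(15) = mex{2,1,0} = 3
G(16) = mex{3,2,1} = 0
G(17) = mex{0,3,2} = 1
G(18) = mex{1,2,3} = 0
G(19) = mex{0,3,2} = 1
G(20) = mex{1,2,3} = 0
G(21) = mex{0,3,2} = 1
G(22) = mex{1,2,3} = 0
G(23) = mex{0,3,2} = 1
G(24) = mex{1,0,3} = 2
G(25) = mex{2,1,0} = 3
G(26) = mex{3,0,1} = 2
G(27) = mex{2,1,0} = 3
G(28) = mex{3,0,1} = 2
G(29) = mex{2,1,0} = 3
G(30) = mex{3,0,1} = 2
G(31) = mex{2,1,0} = 3
G(32) = mex{3,2,1} = 0
G(33) = mex{0,3,2} = 1
G(n+16) = G(n) holds for n = 0,…,8 (a full window of length max(S) = 9), so the sequence is purely periodic with period 16.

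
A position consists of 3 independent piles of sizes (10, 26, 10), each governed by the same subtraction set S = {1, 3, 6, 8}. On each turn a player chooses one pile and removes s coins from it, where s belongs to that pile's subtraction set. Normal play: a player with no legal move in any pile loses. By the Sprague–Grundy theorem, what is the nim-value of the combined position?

All piles use S = {1, 3, 6, 8}:
n :  0  1  2  3  4  5  6  7  8  9 10 11 12 13 14 15 16 17 18 19 20 21 22 23 24 25 26
G :  0  1  0  1  0  1  2  3  2  0  1  0  1  0  1  2  3  2  0  1  0  1  0  1  2  3  2
Pile A: G(10) = 1.
Pile B: G(26) = 2.
Pile C: G(10) = 1.
Combined Grundy value = 1 ⊕ 2 ⊕ 1 = 2.

2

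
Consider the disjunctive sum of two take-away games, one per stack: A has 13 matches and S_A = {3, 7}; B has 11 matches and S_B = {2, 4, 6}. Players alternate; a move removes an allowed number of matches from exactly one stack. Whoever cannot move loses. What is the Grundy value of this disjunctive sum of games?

0

Stack A, S = {3, 7}:
n :  0  1  2  3  4  5  6  7  8  9 10 11 12 13
G :  0  0  0  1  1  1  0  2  2  1  0  0  0  1
G_A(13) = 1.
Stack B, S = {2, 4, 6}:
n :  0  1  2  3  4  5  6  7  8  9 10 11
G :  0  0  1  1  2  2  3  3  0  0  1  1
G_B(11) = 1.
Combined Grundy value = 1 ⊕ 1 = 0.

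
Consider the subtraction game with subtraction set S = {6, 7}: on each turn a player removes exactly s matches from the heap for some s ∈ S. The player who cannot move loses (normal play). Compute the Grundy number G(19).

G(0) = 0
G(1) = mex{} = 0
G(2) = mex{} = 0
G(3) = mex{} = 0
G(4) = mex{} = 0
G(5) = mex{} = 0
G(6) = mex{0} = 1
G(7) = mex{0,0} = 1
G(8) = mex{0,0} = 1
G(9) = mex{0,0} = 1
G(10) = mex{0,0} = 1
G(11) = mex{0,0} = 1
G(12) = mex{1,0} = 2
G(13) = mex{1,1} = 0
G(14) = mex{1,1} = 0
G(15) = mex{1,1} = 0
G(16) = mex{1,1} = 0
G(17) = mex{1,1} = 0
G(18) = mex{2,1} = 0
G(19) = mex{0,2} = 1

1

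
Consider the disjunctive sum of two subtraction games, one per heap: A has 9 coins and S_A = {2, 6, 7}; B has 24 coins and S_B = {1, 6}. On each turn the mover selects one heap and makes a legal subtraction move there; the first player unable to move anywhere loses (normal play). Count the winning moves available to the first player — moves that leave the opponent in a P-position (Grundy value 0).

5

Heap A, S = {2, 6, 7}:
n : 0 1 2 3 4 5 6 7 8 9
G : 0 0 1 1 0 0 1 1 2 0
G_A(9) = 0.
Heap B, S = {1, 6}:
n :  0  1  2  3  4  5  6  7  8  9 10 11 12 13 14 15 16 17 18 19 20 21 22 23 24
G :  0  1  0  1  0  1  2  0  1  0  1  0  1  2  0  1  0  1  0  1  2  0  1  0  1
G_B(24) = 1.
Combined Grundy value = 0 ⊕ 1 = 1.
A winning move leaves total XOR = 0, i.e. changes one component's Grundy value g to g ⊕ X where X is the current total.
Heap A: need g' = 0⊕1 = 1. Options: 9−2→G=1, 9−6→G=1, 9−7→G=1. Hits: 3.
Heap B: need g' = 1⊕1 = 0. Options: 24−1→G=0, 24−6→G=0. Hits: 2.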